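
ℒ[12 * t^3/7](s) 72/(7 * s^4)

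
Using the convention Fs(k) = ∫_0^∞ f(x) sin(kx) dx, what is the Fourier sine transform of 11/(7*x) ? 11*pi/14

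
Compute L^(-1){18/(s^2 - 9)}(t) 6*sinh(3*t)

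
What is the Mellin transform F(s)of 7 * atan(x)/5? -7 * pi * sec(pi * s/2)/(10 * s)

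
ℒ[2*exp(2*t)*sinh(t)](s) 2/((s - 2)^2 - 1)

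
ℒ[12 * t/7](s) 12/(7 * s^2)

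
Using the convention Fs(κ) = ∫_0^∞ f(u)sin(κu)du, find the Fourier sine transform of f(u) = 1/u pi/2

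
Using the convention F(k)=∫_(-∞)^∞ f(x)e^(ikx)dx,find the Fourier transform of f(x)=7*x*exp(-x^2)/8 7*I*sqrt(pi)*k*exp(-k^2/4)/16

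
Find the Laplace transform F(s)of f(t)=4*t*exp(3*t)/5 4/(5*(s - 3)^2)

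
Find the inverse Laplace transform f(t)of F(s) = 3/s 3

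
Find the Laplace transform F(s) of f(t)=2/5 2/(5 * s) 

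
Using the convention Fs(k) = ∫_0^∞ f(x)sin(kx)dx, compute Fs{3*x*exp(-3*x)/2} 9*k/(k^2 + 9)^2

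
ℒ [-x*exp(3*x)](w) -1/(w - 3)^2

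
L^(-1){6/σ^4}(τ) τ^3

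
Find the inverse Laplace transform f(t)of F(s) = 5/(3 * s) 5/3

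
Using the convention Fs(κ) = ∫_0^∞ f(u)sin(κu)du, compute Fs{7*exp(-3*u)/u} 7*atan(κ/3)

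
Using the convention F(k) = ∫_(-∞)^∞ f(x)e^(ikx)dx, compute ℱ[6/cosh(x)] 6 * pi/cosh(pi * k/2)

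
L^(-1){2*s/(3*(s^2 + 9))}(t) 2*cos(3*t)/3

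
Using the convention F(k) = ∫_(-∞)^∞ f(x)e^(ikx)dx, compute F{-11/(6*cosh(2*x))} -11*pi/(12*cosh(pi*k/4))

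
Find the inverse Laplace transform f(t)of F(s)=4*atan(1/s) 4*sin(t)/t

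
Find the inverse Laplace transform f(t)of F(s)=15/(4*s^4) 5*t^3/8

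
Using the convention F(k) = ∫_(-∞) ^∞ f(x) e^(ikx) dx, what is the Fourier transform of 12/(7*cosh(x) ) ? 12*pi/(7*cosh(pi*k/2) ) 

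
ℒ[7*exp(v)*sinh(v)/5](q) 7/(5*q*(q - 2))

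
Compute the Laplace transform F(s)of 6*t 6/s^2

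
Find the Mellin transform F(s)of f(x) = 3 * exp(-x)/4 3 * gamma(s)/4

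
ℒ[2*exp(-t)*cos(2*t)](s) 2*(s + 1)/((s + 1)^2 + 4)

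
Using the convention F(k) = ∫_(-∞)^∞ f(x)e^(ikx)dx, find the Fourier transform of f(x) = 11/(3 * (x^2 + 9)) 11 * pi * exp(-3 * Abs(k))/9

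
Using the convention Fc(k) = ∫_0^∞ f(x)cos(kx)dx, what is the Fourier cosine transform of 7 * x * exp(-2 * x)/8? 7 * (4 - k^2)/(8 * (k^2 + 4)^2)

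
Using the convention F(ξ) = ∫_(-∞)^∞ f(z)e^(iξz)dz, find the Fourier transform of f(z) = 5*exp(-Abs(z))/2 5/(ξ^2 + 1)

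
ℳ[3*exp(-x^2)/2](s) 3*gamma(s/2)/4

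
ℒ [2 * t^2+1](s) 1/s+4/s^3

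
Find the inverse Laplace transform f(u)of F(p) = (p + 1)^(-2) u*exp(-u)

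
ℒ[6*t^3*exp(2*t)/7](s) 36/(7*(s - 2)^4)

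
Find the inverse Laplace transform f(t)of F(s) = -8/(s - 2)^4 -4 * t^3 * exp(2 * t)/3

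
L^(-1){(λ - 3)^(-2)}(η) η*exp(3*η)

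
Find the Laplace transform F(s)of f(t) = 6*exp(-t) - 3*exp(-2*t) 6/(s + 1) - 3/(s + 2)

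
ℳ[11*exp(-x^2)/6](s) 11*gamma(s/2)/12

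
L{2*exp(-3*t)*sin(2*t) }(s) 4/((s+3) ^2+4) 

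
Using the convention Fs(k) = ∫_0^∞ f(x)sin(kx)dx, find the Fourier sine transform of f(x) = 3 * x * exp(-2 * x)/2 6 * k/(k^2+4)^2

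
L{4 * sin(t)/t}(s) 4 * atan(1/s)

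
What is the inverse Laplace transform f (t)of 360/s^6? 3 * t^5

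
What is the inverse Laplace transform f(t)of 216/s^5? 9*t^4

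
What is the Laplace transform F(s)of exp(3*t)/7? 1/(7*(s - 3))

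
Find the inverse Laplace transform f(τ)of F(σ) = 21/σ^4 7*τ^3/2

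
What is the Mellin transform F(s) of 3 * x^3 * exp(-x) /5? 3 * gamma(s + 3) /5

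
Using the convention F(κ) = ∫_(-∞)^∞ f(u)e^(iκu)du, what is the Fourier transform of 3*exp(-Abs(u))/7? 6/(7*(κ^2 + 1))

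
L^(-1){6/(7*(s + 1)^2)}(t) 6*t*exp(-t)/7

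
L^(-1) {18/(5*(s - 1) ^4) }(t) 3*t^3*exp(t) /5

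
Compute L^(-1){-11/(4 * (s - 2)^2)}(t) -11 * t * exp(2 * t)/4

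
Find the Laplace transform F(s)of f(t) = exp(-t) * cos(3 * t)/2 (s + 1)/(2 * ((s + 1)^2 + 9))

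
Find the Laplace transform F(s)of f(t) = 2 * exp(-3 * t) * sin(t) 2/((s + 3)^2 + 1)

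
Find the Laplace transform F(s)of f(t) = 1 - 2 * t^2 1/s - 4/s^3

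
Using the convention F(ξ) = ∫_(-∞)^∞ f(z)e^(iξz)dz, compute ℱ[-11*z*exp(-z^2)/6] -11*I*sqrt(pi)*ξ*exp(-ξ^2/4)/12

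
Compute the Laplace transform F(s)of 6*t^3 36/s^4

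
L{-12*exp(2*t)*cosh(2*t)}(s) 12*(2 - s)/(s*(s - 4))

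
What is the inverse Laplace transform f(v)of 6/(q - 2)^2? 6 * v * exp(2 * v)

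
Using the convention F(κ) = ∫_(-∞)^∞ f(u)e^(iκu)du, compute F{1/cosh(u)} pi/cosh(pi*κ/2)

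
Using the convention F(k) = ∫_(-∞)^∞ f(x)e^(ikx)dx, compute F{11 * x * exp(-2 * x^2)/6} 11 * sqrt(2) * I * sqrt(pi) * k * exp(-k^2/8)/48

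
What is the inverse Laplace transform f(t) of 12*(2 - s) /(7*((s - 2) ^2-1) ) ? -12*exp(2*t)*cosh(t) /7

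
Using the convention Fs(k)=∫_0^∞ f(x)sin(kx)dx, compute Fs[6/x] 3 * pi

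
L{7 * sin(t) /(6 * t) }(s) 7 * atan(1/s) /6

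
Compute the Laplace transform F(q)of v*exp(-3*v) (q+3)^(-2)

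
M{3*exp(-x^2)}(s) 3*gamma(s/2)/2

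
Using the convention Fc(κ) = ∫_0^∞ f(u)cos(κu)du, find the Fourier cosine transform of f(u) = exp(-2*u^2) sqrt(2)*sqrt(pi)*exp(-κ^2/8)/4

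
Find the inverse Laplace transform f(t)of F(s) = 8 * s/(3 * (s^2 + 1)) 8 * cos(t)/3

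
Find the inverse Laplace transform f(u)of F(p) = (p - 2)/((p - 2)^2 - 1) exp(2 * u) * cosh(u)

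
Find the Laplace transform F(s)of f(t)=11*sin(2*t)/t 11*atan(2/s)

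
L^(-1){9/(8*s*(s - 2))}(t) 9*exp(t)*sinh(t)/8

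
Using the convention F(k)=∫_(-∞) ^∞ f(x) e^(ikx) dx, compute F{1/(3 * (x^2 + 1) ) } pi * exp(-Abs(k) ) /3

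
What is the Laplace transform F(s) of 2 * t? 2/s^2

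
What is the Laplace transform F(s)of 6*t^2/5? 12/(5*s^3)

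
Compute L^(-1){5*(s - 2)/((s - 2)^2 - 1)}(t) 5*exp(2*t)*cosh(t)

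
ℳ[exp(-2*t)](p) gamma(p)/2^p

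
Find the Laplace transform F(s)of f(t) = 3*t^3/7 18/(7*s^4)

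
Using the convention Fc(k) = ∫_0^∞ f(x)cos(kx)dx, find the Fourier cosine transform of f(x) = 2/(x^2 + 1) pi * exp(-k)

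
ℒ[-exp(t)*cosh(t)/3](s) (1 - s)/(3*s*(s - 2))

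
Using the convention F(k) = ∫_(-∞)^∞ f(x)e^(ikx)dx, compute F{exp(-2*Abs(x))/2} 2/(k^2 + 4)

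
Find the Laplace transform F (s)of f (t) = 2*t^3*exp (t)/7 12/ (7*(s - 1)^4)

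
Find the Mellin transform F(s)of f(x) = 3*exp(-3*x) 3^(1 - s)*gamma(s)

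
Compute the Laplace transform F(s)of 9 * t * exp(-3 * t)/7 9/(7 * (s + 3)^2)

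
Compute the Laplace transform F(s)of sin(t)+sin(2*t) 1/(s^2+1)+2/(s^2+4)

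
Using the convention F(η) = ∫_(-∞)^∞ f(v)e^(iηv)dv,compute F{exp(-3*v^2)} sqrt(3)*sqrt(pi)*exp(-η^2/12)/3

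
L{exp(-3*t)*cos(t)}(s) (s+3)/((s+3)^2+1)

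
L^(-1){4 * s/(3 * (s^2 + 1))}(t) 4 * cos(t)/3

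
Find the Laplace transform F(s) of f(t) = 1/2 1/(2 * s) 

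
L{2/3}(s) 2/(3*s) 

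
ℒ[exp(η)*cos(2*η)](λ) (λ - 1)/((λ - 1)^2 + 4)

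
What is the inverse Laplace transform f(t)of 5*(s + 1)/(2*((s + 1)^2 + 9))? 5*exp(-t)*cos(3*t)/2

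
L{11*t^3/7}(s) 66/(7*s^4)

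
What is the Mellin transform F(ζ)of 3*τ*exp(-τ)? 3*gamma(ζ + 1)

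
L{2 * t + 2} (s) 2/s^2 + 2/s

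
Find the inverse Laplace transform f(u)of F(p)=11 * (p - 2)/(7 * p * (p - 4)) 11 * exp(2 * u) * cosh(2 * u)/7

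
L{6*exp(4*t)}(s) 6/(s - 4)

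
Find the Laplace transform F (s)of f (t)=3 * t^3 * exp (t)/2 9/ (s - 1)^4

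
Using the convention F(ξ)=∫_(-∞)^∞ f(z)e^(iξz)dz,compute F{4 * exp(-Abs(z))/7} 8/(7 * (ξ^2+1))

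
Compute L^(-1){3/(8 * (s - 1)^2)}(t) 3 * t * exp(t)/8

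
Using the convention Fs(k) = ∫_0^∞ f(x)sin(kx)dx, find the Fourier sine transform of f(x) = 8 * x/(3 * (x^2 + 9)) 4 * pi * exp(-3 * k)/3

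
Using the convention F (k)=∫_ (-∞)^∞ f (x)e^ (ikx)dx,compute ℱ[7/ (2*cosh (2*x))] 7*pi/ (4*cosh (pi*k/4))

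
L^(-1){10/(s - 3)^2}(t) 10*t*exp(3*t)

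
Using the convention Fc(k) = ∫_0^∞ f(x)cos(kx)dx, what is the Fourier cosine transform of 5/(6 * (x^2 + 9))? 5 * pi * exp(-3 * k)/36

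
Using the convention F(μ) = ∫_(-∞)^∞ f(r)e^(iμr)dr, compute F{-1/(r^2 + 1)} -pi*exp(-Abs(μ))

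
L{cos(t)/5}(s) s/(5*(s^2 + 1))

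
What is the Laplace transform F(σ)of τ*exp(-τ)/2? 1/(2*(σ + 1)^2)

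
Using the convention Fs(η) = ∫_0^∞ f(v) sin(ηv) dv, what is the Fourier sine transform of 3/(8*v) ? 3*pi/16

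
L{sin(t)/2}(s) 1/(2*(s^2 + 1))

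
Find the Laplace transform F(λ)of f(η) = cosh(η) λ/(λ^2 - 1)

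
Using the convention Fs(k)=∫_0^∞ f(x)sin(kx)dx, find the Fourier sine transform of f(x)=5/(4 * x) 5 * pi/8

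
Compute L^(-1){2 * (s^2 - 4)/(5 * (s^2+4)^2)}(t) 2 * t * cos(2 * t)/5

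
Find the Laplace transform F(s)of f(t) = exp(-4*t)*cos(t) (s + 4)/((s + 4)^2 + 1)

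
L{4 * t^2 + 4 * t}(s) 8/s^3 + 4/s^2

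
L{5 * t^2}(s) 10/s^3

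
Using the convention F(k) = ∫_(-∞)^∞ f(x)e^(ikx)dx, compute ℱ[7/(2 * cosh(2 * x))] 7 * pi/(4 * cosh(pi * k/4))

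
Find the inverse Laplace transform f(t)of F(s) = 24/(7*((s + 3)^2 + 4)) 12*exp(-3*t)*sin(2*t)/7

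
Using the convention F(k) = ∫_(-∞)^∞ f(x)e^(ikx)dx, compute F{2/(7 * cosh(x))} 2 * pi/(7 * cosh(pi * k/2))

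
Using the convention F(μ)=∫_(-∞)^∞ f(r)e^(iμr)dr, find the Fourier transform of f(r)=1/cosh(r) pi/cosh(pi*μ/2)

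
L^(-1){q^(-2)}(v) v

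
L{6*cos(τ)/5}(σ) 6*σ/(5*(σ^2 + 1))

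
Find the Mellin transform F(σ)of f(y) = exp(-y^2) gamma(σ/2)/2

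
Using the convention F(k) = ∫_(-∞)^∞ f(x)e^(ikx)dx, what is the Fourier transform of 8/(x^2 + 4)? 4 * pi * exp(-2 * Abs(k))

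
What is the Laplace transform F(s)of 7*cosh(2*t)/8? 7*s/(8*(s^2 - 4))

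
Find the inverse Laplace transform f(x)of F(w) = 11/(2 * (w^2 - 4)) 11 * sinh(2 * x)/4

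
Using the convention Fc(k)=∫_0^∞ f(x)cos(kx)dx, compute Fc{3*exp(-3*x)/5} 9/(5*(k^2 + 9))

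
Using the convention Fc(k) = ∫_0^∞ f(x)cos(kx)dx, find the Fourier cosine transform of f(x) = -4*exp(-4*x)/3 -16/(3*k^2 + 48)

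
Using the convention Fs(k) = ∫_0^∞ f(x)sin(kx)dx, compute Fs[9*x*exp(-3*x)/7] 54*k/(7*(k^2 + 9)^2)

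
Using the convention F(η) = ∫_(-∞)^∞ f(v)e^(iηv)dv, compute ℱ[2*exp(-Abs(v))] 4/(η^2+1)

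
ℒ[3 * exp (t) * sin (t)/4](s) 3/ (4 * ( (s - 1)^2 + 1))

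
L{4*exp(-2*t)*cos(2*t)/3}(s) 4*(s + 2)/(3*((s + 2)^2 + 4))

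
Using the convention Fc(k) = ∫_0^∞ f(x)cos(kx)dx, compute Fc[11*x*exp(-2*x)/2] 11*(4 - k^2)/(2*(k^2 + 4)^2)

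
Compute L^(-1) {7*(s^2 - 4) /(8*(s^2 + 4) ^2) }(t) 7*t*cos(2*t) /8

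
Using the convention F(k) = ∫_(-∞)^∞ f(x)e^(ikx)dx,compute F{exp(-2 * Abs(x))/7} 4/(7 * (k^2 + 4))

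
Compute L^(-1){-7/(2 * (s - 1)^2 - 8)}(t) -7 * exp(t) * sinh(2 * t)/4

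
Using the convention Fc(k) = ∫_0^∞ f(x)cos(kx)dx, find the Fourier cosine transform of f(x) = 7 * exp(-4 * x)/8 7/(2 * (k^2 + 16))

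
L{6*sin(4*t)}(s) 24/(s^2 + 16)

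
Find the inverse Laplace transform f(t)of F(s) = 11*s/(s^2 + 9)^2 11*t*sin(3*t)/6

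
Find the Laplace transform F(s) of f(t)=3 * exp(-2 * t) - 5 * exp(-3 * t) 3/(s+2) - 5/(s+3) 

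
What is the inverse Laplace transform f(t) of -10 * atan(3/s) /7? -10 * sin(3 * t) /(7 * t) 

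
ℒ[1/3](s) 1/(3 * s)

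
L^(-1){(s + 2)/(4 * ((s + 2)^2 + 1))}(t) exp(-2 * t) * cos(t)/4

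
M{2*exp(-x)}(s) 2*gamma(s)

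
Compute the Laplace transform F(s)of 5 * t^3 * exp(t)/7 30/(7 * (s - 1)^4)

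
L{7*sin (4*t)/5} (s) 28/ (5*(s^2 + 16))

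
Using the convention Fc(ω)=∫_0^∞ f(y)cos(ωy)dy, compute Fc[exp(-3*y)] 3/(ω^2 + 9)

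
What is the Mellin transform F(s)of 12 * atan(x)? -6 * pi * sec(pi * s/2)/s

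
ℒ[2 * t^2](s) 4/s^3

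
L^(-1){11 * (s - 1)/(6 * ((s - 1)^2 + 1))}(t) 11 * exp(t) * cos(t)/6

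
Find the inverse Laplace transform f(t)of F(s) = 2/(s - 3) 2 * exp(3 * t)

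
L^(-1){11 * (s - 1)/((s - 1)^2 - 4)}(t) 11 * exp(t) * cosh(2 * t)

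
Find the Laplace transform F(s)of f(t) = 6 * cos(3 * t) 6 * s/(s^2 + 9)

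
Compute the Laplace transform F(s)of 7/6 7/(6*s)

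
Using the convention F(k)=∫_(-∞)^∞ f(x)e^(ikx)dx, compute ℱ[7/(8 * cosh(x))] 7 * pi/(8 * cosh(pi * k/2))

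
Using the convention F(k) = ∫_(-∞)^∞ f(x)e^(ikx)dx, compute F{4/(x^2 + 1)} 4 * pi * exp(-Abs(k))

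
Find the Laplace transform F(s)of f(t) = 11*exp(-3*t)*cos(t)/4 11*(s + 3)/(4*((s + 3)^2 + 1))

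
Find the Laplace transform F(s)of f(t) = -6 -6/s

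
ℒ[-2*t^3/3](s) -4/s^4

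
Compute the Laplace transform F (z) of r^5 120/z^6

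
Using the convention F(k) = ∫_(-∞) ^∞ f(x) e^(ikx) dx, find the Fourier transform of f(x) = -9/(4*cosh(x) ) -9*pi/(4*cosh(pi*k/2) ) 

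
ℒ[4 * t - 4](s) 4/s^2 - 4/s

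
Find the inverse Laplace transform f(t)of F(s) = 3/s 3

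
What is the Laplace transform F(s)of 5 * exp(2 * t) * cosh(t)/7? 5 * (s - 2)/(7 * ((s - 2)^2-1))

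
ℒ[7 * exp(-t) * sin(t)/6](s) 7/(6 * ((s+1)^2+1))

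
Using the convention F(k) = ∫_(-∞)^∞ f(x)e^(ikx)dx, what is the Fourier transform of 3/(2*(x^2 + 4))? 3*pi*exp(-2*Abs(k))/4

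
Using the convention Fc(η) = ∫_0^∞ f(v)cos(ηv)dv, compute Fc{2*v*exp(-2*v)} 2*(4 - η^2)/(η^2 + 4)^2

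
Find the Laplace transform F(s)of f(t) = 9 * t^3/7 54/(7 * s^4)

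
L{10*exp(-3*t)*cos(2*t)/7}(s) 10*(s + 3)/(7*((s + 3)^2 + 4))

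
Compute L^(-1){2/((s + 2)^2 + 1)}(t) 2 * exp(-2 * t) * sin(t)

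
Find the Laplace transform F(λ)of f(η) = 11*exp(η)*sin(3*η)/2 33/(2*((λ - 1)^2 + 9))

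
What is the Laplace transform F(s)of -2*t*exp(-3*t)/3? -2/(3*(s + 3)^2)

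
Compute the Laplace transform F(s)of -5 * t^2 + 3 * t 3/s^2-10/s^3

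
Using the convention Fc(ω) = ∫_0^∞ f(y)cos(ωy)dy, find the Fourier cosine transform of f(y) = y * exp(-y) (1 - ω^2)/(ω^2 + 1)^2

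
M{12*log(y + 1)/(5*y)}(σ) -12*pi*csc(pi*σ)/(5*σ - 5)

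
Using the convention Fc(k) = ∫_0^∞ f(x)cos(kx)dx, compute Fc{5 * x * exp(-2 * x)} 5 * (4 - k^2)/(k^2 + 4)^2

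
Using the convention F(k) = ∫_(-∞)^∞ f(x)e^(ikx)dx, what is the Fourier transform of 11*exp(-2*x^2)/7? 11*sqrt(2)*sqrt(pi)*exp(-k^2/8)/14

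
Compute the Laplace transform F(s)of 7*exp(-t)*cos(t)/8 7*(s + 1)/(8*((s + 1)^2 + 1))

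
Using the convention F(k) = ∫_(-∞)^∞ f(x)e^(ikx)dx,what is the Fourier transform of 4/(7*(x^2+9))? 4*pi*exp(-3*Abs(k))/21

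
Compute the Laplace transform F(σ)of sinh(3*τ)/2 3/(2*(σ^2 - 9))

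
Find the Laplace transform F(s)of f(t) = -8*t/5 -8/(5*s^2)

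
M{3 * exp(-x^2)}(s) 3 * gamma(s/2)/2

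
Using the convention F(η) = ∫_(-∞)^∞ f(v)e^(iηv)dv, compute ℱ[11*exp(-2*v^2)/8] 11*sqrt(2)*sqrt(pi)*exp(-η^2/8)/16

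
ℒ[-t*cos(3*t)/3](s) (9 - s^2)/(3*(s^2 + 9)^2)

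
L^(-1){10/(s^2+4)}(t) 5*sin(2*t)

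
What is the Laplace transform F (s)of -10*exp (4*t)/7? -10/ (7*s - 28)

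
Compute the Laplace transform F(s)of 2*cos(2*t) 2*s/(s^2 + 4)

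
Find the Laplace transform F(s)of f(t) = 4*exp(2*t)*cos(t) 4*(s - 2)/((s - 2)^2 + 1)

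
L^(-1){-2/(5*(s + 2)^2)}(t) -2*t*exp(-2*t)/5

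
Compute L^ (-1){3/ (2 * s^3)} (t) 3 * t^2/4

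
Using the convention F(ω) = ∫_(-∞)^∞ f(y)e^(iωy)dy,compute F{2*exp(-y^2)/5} 2*sqrt(pi)*exp(-ω^2/4)/5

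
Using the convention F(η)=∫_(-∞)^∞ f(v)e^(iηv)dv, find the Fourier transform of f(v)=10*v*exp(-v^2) 5*I*sqrt(pi)*η*exp(-η^2/4)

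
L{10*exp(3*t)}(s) 10/(s - 3)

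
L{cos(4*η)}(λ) λ/(λ^2+16)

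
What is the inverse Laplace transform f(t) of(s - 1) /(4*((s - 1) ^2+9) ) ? exp(t)*cos(3*t) /4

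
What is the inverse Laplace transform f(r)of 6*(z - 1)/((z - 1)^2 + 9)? 6*exp(r)*cos(3*r)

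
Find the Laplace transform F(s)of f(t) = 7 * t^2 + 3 14/s^3 + 3/s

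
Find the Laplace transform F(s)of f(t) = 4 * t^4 96/s^5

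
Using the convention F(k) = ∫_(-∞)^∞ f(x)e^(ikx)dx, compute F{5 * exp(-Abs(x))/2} 5/(k^2+1)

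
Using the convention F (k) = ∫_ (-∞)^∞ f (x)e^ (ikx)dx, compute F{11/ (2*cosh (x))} 11*pi/ (2*cosh (pi*k/2))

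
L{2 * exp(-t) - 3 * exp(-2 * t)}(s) 2/(s + 1) - 3/(s + 2)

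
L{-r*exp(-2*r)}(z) -1/(z + 2)^2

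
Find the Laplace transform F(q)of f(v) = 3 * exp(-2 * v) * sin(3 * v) 9/((q+2)^2+9)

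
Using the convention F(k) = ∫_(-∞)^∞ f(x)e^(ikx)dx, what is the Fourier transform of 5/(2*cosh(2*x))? 5*pi/(4*cosh(pi*k/4))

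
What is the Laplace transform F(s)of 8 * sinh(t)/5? 8/(5 * (s^2 - 1))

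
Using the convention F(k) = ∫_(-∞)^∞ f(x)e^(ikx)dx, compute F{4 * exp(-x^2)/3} 4 * sqrt(pi) * exp(-k^2/4)/3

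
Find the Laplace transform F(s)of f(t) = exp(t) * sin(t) 1/((s - 1)^2 + 1)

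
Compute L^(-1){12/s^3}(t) 6*t^2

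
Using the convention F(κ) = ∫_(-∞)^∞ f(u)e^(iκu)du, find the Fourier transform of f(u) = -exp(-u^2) -sqrt(pi)*exp(-κ^2/4)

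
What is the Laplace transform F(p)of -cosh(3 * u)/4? -p/(4 * p^2 - 36)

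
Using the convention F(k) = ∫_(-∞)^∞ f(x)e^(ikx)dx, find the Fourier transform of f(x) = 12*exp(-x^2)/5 12*sqrt(pi)*exp(-k^2/4)/5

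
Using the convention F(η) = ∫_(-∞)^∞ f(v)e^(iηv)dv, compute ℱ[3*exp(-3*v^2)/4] sqrt(3)*sqrt(pi)*exp(-η^2/12)/4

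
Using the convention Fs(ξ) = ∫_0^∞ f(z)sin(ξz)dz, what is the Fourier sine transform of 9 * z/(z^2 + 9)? 9 * pi * exp(-3 * ξ)/2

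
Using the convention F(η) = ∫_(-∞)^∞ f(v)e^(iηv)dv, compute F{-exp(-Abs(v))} -2/(η^2 + 1)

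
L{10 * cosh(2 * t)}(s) 10 * s/(s^2-4)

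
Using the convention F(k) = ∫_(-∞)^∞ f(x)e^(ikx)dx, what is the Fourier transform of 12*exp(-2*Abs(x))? 48/(k^2 + 4)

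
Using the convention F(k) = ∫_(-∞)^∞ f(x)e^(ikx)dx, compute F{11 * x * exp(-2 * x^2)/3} 11 * sqrt(2) * I * sqrt(pi) * k * exp(-k^2/8)/24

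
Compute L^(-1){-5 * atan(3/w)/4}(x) -5 * sin(3 * x)/(4 * x)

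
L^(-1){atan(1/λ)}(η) sin(η)/η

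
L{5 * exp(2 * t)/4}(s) 5/(4 * (s - 2))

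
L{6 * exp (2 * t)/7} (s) 6/ (7 * (s - 2))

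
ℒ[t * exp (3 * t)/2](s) 1/ (2 * (s - 3)^2)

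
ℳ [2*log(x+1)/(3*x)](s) -2*pi*csc(pi*s)/(3*s - 3)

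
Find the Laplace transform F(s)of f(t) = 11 11/s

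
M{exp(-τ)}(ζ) gamma(ζ)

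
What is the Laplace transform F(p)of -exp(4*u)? -1/(p - 4)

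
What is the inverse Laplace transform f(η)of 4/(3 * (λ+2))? 4 * exp(-2 * η)/3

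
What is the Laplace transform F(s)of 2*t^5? 240/s^6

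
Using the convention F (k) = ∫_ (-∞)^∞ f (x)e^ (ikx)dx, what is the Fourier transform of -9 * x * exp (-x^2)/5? -9 * I * sqrt (pi) * k * exp (-k^2/4)/10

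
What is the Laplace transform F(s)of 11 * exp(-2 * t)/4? 11/(4 * (s + 2))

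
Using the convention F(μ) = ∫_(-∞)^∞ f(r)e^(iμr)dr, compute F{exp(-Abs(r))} 2/(μ^2 + 1)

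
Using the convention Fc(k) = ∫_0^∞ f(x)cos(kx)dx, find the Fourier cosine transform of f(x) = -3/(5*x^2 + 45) -pi*exp(-3*k)/10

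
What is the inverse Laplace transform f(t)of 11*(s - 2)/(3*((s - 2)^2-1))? 11*exp(2*t)*cosh(t)/3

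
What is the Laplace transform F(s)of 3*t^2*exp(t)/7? 6/(7*(s - 1)^3)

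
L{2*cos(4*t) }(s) 2*s/(s^2 + 16) 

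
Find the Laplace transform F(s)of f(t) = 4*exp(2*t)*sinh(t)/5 4/(5*((s - 2)^2-1))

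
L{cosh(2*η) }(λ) λ/(λ^2 - 4) 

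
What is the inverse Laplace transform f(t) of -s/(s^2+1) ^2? -t*sin(t) /2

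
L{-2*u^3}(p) -12/p^4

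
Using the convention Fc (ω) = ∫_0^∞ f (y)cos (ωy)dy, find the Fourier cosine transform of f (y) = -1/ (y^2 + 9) -pi*exp (-3*ω)/6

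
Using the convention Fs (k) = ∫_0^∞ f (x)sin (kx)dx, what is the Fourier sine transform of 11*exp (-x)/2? 11*k/ (2*(k^2 + 1))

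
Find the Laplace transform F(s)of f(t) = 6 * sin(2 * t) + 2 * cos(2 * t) 12/(s^2 + 4) + 2 * s/(s^2 + 4)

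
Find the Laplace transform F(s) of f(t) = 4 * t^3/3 8/s^4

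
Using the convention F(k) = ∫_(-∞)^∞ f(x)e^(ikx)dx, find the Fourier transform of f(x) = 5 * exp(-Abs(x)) 10/(k^2 + 1)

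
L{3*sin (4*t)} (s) 12/ (s^2 + 16)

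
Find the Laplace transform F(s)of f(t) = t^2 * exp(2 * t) 2/(s - 2)^3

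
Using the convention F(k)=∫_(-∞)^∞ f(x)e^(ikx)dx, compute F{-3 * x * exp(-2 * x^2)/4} -3 * sqrt(2) * I * sqrt(pi) * k * exp(-k^2/8)/32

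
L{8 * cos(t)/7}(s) 8 * s/(7 * (s^2 + 1))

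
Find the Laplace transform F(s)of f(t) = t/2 1/(2*s^2)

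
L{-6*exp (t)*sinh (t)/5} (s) -6/ (5*s*(s - 2))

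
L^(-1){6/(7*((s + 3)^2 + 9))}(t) 2*exp(-3*t)*sin(3*t)/7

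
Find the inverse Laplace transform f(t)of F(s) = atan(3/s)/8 sin(3*t)/(8*t)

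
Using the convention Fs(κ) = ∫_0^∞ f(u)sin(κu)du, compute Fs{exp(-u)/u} atan(κ)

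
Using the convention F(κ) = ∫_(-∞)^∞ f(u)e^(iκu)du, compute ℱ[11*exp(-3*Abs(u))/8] 33/(4*(κ^2+9))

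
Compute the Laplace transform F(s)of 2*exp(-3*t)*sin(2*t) 4/((s + 3)^2 + 4)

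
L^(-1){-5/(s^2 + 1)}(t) -5 * sin(t)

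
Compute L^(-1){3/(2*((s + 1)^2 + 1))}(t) 3*exp(-t)*sin(t)/2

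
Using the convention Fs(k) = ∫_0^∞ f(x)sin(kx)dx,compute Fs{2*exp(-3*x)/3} 2*k/(3*(k^2+9))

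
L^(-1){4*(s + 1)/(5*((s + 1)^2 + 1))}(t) 4*exp(-t)*cos(t)/5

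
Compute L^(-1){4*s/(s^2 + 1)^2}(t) 2*t*sin(t)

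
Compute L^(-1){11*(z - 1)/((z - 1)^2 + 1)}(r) 11*exp(r)*cos(r)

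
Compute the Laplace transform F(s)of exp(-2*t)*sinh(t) 1/((s + 2)^2-1)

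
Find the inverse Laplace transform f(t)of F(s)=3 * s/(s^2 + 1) 3 * cos(t)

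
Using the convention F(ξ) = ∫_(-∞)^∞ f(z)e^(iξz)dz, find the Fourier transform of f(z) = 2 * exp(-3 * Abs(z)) 12/(ξ^2 + 9)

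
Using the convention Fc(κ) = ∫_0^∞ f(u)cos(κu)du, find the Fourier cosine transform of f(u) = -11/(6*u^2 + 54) -11*pi*exp(-3*κ)/36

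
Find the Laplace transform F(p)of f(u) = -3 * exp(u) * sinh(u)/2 -3/(2 * p * (p - 2))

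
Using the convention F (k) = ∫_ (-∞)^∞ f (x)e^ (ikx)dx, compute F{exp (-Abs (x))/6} 1/ (3 * (k^2+1))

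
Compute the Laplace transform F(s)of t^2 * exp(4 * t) 2/(s - 4)^3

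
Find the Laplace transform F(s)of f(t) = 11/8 11/(8*s)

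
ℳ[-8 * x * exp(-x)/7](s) -8 * gamma(s + 1)/7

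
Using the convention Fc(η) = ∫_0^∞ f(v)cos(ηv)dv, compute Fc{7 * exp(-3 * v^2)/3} 7 * sqrt(3) * sqrt(pi) * exp(-η^2/12)/18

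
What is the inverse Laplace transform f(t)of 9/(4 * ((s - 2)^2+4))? 9 * exp(2 * t) * sin(2 * t)/8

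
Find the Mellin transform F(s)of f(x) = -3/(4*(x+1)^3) -3*pi*(s - 2)*(s - 1)/(8*sin(pi*s))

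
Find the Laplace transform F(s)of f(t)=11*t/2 11/(2*s^2)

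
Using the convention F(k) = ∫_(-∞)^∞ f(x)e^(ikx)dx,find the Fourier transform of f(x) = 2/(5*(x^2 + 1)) 2*pi*exp(-Abs(k))/5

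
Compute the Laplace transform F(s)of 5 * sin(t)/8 5/(8 * (s^2 + 1))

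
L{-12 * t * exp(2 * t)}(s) -12/(s - 2)^2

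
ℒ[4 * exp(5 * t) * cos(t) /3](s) 4 * (s - 5) /(3 * ((s - 5) ^2 + 1) ) 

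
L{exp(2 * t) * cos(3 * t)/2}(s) (s - 2)/(2 * ((s - 2)^2+9))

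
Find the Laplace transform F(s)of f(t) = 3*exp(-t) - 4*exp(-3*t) 3/(s+1) - 4/(s+3)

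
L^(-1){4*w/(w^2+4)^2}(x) x*sin(2*x)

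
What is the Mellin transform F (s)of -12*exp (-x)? -12*gamma (s)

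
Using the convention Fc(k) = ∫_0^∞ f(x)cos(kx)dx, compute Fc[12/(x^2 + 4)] 3 * pi * exp(-2 * k)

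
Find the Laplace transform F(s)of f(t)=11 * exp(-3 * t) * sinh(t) 11/((s+3)^2 - 1)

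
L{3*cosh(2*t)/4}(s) 3*s/(4*(s^2-4))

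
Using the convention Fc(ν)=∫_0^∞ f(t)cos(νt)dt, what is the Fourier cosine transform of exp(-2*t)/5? 2/(5*(ν^2 + 4))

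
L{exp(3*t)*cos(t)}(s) (s - 3)/((s - 3)^2 + 1)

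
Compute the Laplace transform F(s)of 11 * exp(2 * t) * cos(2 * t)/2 11 * (s - 2)/(2 * ((s - 2)^2+4))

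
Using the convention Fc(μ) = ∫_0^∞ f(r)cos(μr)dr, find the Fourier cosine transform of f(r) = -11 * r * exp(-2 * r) 11 * (μ^2-4)/(μ^2+4)^2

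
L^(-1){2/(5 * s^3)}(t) t^2/5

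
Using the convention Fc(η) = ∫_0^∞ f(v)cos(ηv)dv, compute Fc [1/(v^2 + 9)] pi * exp(-3 * η)/6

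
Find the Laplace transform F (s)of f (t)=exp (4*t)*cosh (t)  (s - 4)/ ( (s - 4)^2 - 1)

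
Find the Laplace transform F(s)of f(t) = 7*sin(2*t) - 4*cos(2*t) 14/(s^2 + 4) - 4*s/(s^2 + 4)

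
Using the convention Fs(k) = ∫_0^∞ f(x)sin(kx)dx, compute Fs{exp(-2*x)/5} k/(5*(k^2 + 4))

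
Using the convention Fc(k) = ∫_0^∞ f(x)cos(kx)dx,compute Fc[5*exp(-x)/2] 5/(2*(k^2 + 1))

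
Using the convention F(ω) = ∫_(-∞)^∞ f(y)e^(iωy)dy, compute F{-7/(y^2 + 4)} -7*pi*exp(-2*Abs(ω))/2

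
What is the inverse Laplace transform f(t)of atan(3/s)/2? sin(3*t)/(2*t)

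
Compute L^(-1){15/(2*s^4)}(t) 5*t^3/4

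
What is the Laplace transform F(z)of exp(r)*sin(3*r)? 3/((z - 1)^2 + 9)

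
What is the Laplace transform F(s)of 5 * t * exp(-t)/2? 5/(2 * (s+1)^2)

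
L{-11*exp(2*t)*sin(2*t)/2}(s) -11/((s - 2)^2 + 4)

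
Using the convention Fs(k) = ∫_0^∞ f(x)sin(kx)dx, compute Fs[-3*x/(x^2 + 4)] -3*pi*exp(-2*k)/2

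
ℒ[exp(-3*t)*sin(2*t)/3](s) 2/(3*((s + 3)^2 + 4))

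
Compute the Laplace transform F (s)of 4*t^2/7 8/ (7*s^3)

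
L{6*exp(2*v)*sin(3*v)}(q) 18/((q - 2)^2 + 9)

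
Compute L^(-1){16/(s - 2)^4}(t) 8 * t^3 * exp(2 * t)/3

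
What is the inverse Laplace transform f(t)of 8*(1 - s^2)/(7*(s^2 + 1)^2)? -8*t*cos(t)/7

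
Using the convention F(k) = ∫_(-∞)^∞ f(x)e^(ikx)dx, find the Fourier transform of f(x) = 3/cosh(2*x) 3*pi/(2*cosh(pi*k/4))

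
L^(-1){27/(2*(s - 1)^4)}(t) 9*t^3*exp(t)/4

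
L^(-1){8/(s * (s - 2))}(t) 8 * exp(t) * sinh(t)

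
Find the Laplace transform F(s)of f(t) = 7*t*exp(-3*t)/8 7/(8*(s + 3)^2)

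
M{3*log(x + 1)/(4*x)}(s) -3*pi*csc(pi*s)/(4*s - 4)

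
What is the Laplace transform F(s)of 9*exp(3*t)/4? 9/(4*(s - 3))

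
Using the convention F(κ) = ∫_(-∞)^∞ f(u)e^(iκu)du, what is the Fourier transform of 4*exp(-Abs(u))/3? 8/(3*(κ^2 + 1))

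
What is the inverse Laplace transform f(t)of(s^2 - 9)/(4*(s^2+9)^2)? t*cos(3*t)/4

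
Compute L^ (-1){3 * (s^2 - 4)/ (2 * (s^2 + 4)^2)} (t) 3 * t * cos (2 * t)/2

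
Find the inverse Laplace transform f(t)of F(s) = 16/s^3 8*t^2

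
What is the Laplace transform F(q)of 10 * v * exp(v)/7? 10/(7 * (q - 1)^2)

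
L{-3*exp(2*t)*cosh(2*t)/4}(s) 3*(2 - s)/(4*s*(s - 4))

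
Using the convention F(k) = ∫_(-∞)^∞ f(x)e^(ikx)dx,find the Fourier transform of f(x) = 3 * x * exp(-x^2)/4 3 * I * sqrt(pi) * k * exp(-k^2/4)/8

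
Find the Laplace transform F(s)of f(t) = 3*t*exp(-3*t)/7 3/(7*(s + 3)^2)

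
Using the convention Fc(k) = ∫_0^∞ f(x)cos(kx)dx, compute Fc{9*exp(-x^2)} 9*sqrt(pi)*exp(-k^2/4)/2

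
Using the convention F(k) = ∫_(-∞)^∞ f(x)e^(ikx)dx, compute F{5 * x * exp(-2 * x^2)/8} 5 * sqrt(2) * I * sqrt(pi) * k * exp(-k^2/8)/64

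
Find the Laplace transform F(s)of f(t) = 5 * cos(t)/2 5 * s/(2 * (s^2 + 1))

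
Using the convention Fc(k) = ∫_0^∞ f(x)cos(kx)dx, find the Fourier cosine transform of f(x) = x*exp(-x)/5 (1 - k^2)/(5*(k^2 + 1)^2)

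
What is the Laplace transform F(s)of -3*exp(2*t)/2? -3/(2*s - 4)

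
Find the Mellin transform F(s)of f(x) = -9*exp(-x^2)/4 -9*gamma(s/2)/8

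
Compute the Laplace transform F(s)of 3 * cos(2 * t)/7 3 * s/(7 * (s^2 + 4))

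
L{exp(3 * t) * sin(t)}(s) 1/((s - 3)^2 + 1)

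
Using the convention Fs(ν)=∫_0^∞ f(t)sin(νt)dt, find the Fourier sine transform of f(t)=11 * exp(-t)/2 11 * ν/(2 * (ν^2 + 1))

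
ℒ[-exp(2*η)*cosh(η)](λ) (2 - λ)/((λ - 2)^2 - 1)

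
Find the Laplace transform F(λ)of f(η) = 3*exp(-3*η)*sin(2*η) 6/((λ + 3)^2 + 4)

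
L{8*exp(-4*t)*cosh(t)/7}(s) 8*(s + 4)/(7*((s + 4)^2 - 1))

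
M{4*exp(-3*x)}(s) 4*gamma(s)/3^s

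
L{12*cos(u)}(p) 12*p/(p^2 + 1)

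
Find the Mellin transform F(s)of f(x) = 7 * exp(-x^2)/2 7 * gamma(s/2)/4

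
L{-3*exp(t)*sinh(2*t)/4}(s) -3/(2*(s - 1)^2 - 8)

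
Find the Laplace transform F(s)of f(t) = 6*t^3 36/s^4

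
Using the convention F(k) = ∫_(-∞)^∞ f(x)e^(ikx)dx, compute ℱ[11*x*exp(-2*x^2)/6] 11*sqrt(2)*I*sqrt(pi)*k*exp(-k^2/8)/48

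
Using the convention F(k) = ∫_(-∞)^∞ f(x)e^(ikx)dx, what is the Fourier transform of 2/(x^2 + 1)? 2*pi*exp(-Abs(k))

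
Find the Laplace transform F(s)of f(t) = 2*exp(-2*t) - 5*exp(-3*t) 2/(s + 2) - 5/(s + 3)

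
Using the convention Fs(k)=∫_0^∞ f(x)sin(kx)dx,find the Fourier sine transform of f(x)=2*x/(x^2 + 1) pi*exp(-k)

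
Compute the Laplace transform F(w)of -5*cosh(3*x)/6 -5*w/(6*w^2 - 54)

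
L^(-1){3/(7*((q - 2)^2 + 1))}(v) 3*exp(2*v)*sin(v)/7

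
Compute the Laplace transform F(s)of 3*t 3/s^2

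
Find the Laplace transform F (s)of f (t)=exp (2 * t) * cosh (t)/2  (s - 2)/ (2 * ( (s - 2)^2-1))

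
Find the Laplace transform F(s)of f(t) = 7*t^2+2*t 14/s^3+2/s^2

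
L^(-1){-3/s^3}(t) -3*t^2/2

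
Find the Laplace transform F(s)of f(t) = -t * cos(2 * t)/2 (4 - s^2)/(2 * (s^2 + 4)^2)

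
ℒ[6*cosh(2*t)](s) 6*s/(s^2 - 4)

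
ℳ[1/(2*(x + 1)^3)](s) pi*(s - 2)*(s - 1)/(4*sin(pi*s))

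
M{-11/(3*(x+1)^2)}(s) 11*pi*(s - 1)/(3*sin(pi*s))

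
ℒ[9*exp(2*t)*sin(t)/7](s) 9/(7*((s - 2)^2 + 1))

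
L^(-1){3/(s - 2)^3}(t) 3*t^2*exp(2*t)/2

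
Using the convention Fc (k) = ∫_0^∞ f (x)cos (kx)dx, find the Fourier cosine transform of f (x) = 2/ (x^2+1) pi*exp (-k)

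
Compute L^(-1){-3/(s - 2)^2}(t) -3 * t * exp(2 * t)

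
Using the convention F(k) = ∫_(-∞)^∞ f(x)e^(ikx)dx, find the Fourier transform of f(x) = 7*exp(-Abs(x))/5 14/(5*(k^2 + 1))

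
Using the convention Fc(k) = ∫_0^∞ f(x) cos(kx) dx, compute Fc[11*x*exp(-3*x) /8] 11*(9 - k^2) /(8*(k^2+9) ^2) 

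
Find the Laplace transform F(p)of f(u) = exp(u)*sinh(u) 1/(p*(p - 2))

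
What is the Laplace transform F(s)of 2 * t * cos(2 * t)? 2 * (s^2 - 4)/(s^2+4)^2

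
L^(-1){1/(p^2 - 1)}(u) sinh(u)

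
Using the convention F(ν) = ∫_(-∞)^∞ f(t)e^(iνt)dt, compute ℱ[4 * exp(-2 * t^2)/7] 2 * sqrt(2) * sqrt(pi) * exp(-ν^2/8)/7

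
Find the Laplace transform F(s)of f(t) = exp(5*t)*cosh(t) (s - 5)/((s - 5)^2 - 1)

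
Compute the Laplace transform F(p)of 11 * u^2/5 22/(5 * p^3)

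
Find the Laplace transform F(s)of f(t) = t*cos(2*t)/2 (s^2-4)/(2*(s^2 + 4)^2)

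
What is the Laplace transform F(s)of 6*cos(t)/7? 6*s/(7*(s^2 + 1))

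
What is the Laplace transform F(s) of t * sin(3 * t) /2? 3 * s/(s^2 + 9) ^2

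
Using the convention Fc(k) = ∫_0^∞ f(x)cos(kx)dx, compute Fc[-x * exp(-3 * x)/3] (k^2 - 9)/(3 * (k^2 + 9)^2)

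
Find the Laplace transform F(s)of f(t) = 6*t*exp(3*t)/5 6/(5*(s - 3)^2)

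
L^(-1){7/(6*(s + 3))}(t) 7*exp(-3*t)/6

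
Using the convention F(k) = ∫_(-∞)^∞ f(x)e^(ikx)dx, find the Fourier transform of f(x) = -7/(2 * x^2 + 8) -7 * pi * exp(-2 * Abs(k))/4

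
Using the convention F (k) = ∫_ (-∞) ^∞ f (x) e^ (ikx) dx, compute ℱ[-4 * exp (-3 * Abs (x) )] -24/ (k^2 + 9) 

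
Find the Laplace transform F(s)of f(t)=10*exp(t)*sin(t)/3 10/(3*((s - 1)^2 + 1))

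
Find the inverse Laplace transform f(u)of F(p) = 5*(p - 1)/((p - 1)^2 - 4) 5*exp(u)*cosh(2*u)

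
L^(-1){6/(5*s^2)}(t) 6*t/5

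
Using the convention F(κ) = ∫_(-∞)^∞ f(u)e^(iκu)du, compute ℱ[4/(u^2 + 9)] 4*pi*exp(-3*Abs(κ))/3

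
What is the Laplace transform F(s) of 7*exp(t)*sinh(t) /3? 7/(3*s*(s - 2) ) 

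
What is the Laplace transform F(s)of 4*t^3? 24/s^4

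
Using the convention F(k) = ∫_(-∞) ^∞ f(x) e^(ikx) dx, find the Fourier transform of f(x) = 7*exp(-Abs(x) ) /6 7/(3*(k^2 + 1) ) 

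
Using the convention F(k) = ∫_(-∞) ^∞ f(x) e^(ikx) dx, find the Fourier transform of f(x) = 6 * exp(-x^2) 6 * sqrt(pi) * exp(-k^2/4) 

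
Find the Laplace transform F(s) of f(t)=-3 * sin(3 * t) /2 -9/(2 * s^2+18) 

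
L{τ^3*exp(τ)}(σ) 6/(σ - 1)^4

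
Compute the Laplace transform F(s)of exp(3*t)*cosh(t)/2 (s - 3)/(2*((s - 3)^2-1))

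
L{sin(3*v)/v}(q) atan(3/q)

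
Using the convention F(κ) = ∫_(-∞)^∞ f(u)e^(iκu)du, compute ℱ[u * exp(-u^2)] I * sqrt(pi) * κ * exp(-κ^2/4)/2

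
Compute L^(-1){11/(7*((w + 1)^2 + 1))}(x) 11*exp(-x)*sin(x)/7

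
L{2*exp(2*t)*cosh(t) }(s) 2*(s - 2) /((s - 2) ^2 - 1) 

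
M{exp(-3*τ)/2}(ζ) gamma(ζ)/(2*3^ζ)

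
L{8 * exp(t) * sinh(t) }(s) 8/(s * (s - 2) ) 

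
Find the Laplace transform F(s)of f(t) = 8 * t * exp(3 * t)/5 8/(5 * (s - 3)^2)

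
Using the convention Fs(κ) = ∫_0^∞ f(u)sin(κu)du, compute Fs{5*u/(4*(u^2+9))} 5*pi*exp(-3*κ)/8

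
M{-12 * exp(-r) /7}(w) -12 * gamma(w) /7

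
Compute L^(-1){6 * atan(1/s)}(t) 6 * sin(t)/t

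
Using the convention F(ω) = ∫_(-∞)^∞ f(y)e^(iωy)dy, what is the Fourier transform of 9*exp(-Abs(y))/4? 9/(2*(ω^2 + 1))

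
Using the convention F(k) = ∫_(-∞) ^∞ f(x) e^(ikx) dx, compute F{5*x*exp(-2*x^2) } 5*sqrt(2)*I*sqrt(pi)*k*exp(-k^2/8) /8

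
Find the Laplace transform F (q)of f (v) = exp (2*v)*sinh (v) 1/ ( (q - 2)^2 - 1)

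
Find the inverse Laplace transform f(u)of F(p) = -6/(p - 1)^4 -u^3*exp(u)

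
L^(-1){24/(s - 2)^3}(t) 12 * t^2 * exp(2 * t)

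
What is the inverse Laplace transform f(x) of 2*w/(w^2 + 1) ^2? x*sin(x) 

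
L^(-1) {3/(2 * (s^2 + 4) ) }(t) 3 * sin(2 * t) /4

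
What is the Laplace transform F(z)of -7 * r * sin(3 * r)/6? -7 * z/(z^2 + 9)^2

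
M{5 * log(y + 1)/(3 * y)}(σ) -5 * pi * csc(pi * σ)/(3 * σ - 3)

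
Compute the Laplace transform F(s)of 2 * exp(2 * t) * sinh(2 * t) 4/(s * (s - 4))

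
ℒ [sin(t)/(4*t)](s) atan(1/s)/4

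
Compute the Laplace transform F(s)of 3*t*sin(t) 6*s/(s^2 + 1)^2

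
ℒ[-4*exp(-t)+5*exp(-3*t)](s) 5/(s+3) - 4/(s+1)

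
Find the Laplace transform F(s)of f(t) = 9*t 9/s^2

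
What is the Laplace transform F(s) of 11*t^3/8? 33/(4*s^4) 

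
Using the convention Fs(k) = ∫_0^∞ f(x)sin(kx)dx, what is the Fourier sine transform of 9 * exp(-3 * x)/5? 9 * k/(5 * (k^2 + 9))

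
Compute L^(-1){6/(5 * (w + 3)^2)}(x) 6 * x * exp(-3 * x)/5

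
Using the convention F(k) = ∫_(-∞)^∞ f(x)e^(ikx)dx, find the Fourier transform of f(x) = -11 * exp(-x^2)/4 -11 * sqrt(pi) * exp(-k^2/4)/4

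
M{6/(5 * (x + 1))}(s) 6 * pi * csc(pi * s)/5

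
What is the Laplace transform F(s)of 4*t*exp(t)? 4/(s - 1)^2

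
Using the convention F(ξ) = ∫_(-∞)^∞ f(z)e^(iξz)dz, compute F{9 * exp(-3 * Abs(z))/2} 27/(ξ^2+9)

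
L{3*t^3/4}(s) 9/(2*s^4)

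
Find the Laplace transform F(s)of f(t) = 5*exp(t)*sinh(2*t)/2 5/((s - 1)^2 - 4)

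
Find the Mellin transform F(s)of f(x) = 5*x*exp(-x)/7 5*gamma(s+1)/7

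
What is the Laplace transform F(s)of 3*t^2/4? 3/(2*s^3)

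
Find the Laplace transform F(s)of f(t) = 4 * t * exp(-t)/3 4/(3 * (s + 1)^2)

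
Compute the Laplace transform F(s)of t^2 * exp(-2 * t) 2/(s + 2)^3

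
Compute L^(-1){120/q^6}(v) v^5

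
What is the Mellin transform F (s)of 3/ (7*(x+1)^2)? -3*pi*(s - 1)/ (7*sin (pi*s))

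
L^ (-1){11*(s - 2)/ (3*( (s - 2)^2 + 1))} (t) 11*exp (2*t)*cos (t)/3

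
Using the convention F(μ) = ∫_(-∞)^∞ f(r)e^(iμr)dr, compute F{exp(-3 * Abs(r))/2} 3/(μ^2+9)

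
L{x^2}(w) 2/w^3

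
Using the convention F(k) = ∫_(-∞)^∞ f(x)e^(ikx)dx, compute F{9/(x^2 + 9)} 3 * pi * exp(-3 * Abs(k))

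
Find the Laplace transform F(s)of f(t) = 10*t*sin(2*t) 40*s/(s^2+4)^2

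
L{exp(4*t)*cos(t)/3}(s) (s - 4)/(3*((s - 4)^2 + 1))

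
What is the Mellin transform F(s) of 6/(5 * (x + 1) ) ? 6 * pi * csc(pi * s) /5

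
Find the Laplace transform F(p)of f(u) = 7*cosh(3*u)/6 7*p/(6*(p^2 - 9))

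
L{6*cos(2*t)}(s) 6*s/(s^2 + 4)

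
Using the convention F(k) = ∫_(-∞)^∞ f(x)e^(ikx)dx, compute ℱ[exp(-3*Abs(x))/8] 3/(4*(k^2 + 9))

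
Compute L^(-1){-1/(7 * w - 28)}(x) -exp(4 * x)/7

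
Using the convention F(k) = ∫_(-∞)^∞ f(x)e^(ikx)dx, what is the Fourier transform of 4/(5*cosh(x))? 4*pi/(5*cosh(pi*k/2))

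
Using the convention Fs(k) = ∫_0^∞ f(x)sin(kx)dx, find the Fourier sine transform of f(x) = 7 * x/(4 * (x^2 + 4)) 7 * pi * exp(-2 * k)/8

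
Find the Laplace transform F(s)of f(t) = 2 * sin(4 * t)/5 8/(5 * (s^2 + 16))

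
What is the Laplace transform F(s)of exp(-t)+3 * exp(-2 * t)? 3/(s+2)+1/(s+1)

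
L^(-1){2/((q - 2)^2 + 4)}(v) exp(2 * v) * sin(2 * v)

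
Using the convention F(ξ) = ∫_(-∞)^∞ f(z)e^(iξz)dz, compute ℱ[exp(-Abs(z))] 2/(ξ^2 + 1)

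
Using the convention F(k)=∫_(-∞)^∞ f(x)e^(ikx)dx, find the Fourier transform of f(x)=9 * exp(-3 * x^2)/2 3 * sqrt(3) * sqrt(pi) * exp(-k^2/12)/2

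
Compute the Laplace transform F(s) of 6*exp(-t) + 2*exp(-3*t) 6/(s + 1) + 2/(s + 3) 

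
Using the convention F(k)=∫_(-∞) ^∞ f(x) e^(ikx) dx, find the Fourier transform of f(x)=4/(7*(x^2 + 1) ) 4*pi*exp(-Abs(k) ) /7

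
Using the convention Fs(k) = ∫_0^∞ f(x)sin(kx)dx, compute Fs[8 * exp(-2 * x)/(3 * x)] 8 * atan(k/2)/3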